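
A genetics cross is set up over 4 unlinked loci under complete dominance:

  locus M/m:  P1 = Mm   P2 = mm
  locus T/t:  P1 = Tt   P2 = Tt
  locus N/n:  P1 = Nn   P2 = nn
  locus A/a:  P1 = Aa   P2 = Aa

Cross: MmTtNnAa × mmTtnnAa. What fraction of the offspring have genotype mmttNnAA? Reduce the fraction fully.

P(mmttNnAA) = 1/64

MmTtNnAa gametes: MTNA×1, MTNa×1, MTnA×1, MTna×1, MtNA×1, MtNa×1, MtnA×1, Mtna×1, mTNA×1, mTNa×1, mTnA×1, mTna×1, mtNA×1, mtNa×1, mtnA×1, mtna×1
mmTtnnAa gametes: mTnA×4, mTna×4, mtnA×4, mtna×4
MmTtNnAa×mmTtnnAa grid (16·16=256): MmTTNnAA=4 MmTTNnAa=8 MmTTNnaa=4 MmTTnnAA=4 MmTTnnAa=8 MmTTnnaa=4 MmTtNnAA=8 MmTtNnAa=16 MmTtNnaa=8 MmTtnnAA=8 MmTtnnAa=16 MmTtnnaa=8 MmttNnAA=4 MmttNnAa=8 MmttNnaa=4 MmttnnAA=4 MmttnnAa=8 Mmttnnaa=4 mmTTNnAA=4 mmTTNnAa=8 mmTTNnaa=4 mmTTnnAA=4 mmTTnnAa=8 mmTTnnaa=4 mmTtNnAA=8 mmTtNnAa=16 mmTtNnaa=8 mmTtnnAA=8 mmTtnnAa=16 mmTtnnaa=8 mmttNnAA=4 mmttNnAa=8 mmttNnaa=4 mmttnnAA=4 mmttnnAa=8 mmttnnaa=4
mmttNnAA hits 4/256; gcd=4; 4÷4/256÷4 = 1/64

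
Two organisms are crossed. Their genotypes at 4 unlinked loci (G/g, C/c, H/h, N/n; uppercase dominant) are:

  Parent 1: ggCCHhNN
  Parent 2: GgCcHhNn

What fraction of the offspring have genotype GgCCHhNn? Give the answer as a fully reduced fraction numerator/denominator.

ggCCHhNN gametes: gCHN×8, gChN×8
GgCcHhNn gametes: GCHN×1, GCHn×1, GChN×1, GChn×1, GcHN×1, GcHn×1, GchN×1, Gchn×1, gCHN×1, gCHn×1, gChN×1, gChn×1, gcHN×1, gcHn×1, gchN×1, gchn×1
ggCCHhNN×GgCcHhNn grid (16·16=256): GgCCHHNN=8 GgCCHHNn=8 GgCCHhNN=16 GgCCHhNn=16 GgCChhNN=8 GgCChhNn=8 GgCcHHNN=8 GgCcHHNn=8 GgCcHhNN=16 GgCcHhNn=16 GgCchhNN=8 GgCchhNn=8 ggCCHHNN=8 ggCCHHNn=8 ggCCHhNN=16 ggCCHhNn=16 ggCChhNN=8 ggCChhNn=8 ggCcHHNN=8 ggCcHHNn=8 ggCcHhNN=16 ggCcHhNn=16 ggCchhNN=8 ggCchhNn=8
GgCCHhNn hits 16/256; gcd=16; 16÷16/256÷16 = 1/16

P(GgCCHhNn) = 1/16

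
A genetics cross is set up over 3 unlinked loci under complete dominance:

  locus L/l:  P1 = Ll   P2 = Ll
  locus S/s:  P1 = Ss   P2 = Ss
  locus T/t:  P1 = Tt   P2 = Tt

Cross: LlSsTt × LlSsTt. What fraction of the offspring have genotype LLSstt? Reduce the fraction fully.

LlSsTt gametes: LST×1, LSt×1, LsT×1, Lst×1, lST×1, lSt×1, lsT×1, lst×1
LlSsTt gametes: LST×1, LSt×1, LsT×1, Lst×1, lST×1, lSt×1, lsT×1, lst×1
LlSsTt×LlSsTt grid (8·8=64): LLSSTT=1 LLSSTt=2 LLSStt=1 LLSsTT=2 LLSsTt=4 LLSstt=2 LLssTT=1 LLssTt=2 LLsstt=1 LlSSTT=2 LlSSTt=4 LlSStt=2 LlSsTT=4 LlSsTt=8 LlSstt=4 LlssTT=2 LlssTt=4 Llsstt=2 llSSTT=1 llSSTt=2 llSStt=1 llSsTT=2 llSsTt=4 llSstt=2 llssTT=1 llssTt=2 llsstt=1
LLSstt hits 2/64; gcd=2; 2÷2/64÷2 = 1/32

P(LLSstt) = 1/32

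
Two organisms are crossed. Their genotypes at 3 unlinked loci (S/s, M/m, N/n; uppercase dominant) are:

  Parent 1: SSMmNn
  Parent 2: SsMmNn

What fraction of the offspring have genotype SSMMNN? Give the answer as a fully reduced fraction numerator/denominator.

P(SSMMNN) = 1/32

SSMmNn gametes: SMN×2, SMn×2, SmN×2, Smn×2
SsMmNn gametes: SMN×1, SMn×1, SmN×1, Smn×1, sMN×1, sMn×1, smN×1, smn×1
SSMmNn×SsMmNn grid (8·8=64): SSMMNN=2 SSMMNn=4 SSMMnn=2 SSMmNN=4 SSMmNn=8 SSMmnn=4 SSmmNN=2 SSmmNn=4 SSmmnn=2 SsMMNN=2 SsMMNn=4 SsMMnn=2 SsMmNN=4 SsMmNn=8 SsMmnn=4 SsmmNN=2 SsmmNn=4 Ssmmnn=2
SSMMNN hits 2/64; gcd=2; 2÷2/64÷2 = 1/32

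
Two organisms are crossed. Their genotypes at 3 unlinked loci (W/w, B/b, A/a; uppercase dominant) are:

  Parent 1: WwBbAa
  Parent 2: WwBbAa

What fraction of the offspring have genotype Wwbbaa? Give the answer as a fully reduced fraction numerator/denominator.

WwBbAa gametes: WBA×1, WBa×1, WbA×1, Wba×1, wBA×1, wBa×1, wbA×1, wba×1
WwBbAa gametes: WBA×1, WBa×1, WbA×1, Wba×1, wBA×1, wBa×1, wbA×1, wba×1
WwBbAa×WwBbAa grid (8·8=64): WWBBAA=1 WWBBAa=2 WWBBaa=1 WWBbAA=2 WWBbAa=4 WWBbaa=2 WWbbAA=1 WWbbAa=2 WWbbaa=1 WwBBAA=2 WwBBAa=4 WwBBaa=2 WwBbAA=4 WwBbAa=8 WwBbaa=4 WwbbAA=2 WwbbAa=4 Wwbbaa=2 wwBBAA=1 wwBBAa=2 wwBBaa=1 wwBbAA=2 wwBbAa=4 wwBbaa=2 wwbbAA=1 wwbbAa=2 wwbbaa=1
Wwbbaa hits 2/64; gcd=2; 2÷2/64÷2 = 1/32

P(Wwbbaa) = 1/32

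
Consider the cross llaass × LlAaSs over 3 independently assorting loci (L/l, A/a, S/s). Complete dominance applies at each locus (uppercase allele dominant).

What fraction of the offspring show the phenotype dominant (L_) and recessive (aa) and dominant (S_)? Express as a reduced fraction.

P(L_ aa S_) = 1/8

llaass gametes: las×8
LlAaSs gametes: LAS×1, LAs×1, LaS×1, Las×1, lAS×1, lAs×1, laS×1, las×1
llaass×LlAaSs grid (8·8=64): LlAaSs=8 LlAass=8 LlaaSs=8 Llaass=8 llAaSs=8 llAass=8 llaaSs=8 llaass=8
L_ aa S_ hits 8/64; gcd=8; 8÷8/64÷8 = 1/8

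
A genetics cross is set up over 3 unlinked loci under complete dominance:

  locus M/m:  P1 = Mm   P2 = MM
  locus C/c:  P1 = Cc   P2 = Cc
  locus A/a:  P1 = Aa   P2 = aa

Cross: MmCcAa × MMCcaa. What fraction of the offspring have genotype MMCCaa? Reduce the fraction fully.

P(MMCCaa) = 1/16

MmCcAa gametes: MCA×1, MCa×1, McA×1, Mca×1, mCA×1, mCa×1, mcA×1, mca×1
MMCcaa gametes: MCa×4, Mca×4
MmCcAa×MMCcaa grid (8·8=64): MMCCAa=4 MMCCaa=4 MMCcAa=8 MMCcaa=8 MMccAa=4 MMccaa=4 MmCCAa=4 MmCCaa=4 MmCcAa=8 MmCcaa=8 MmccAa=4 Mmccaa=4
MMCCaa hits 4/64; gcd=4; 4÷4/64÷4 = 1/16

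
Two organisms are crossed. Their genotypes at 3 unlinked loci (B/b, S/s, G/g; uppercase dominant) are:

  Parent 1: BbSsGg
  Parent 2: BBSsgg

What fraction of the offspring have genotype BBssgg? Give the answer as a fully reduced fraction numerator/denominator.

P(BBssgg) = 1/16

BbSsGg gametes: BSG×1, BSg×1, BsG×1, Bsg×1, bSG×1, bSg×1, bsG×1, bsg×1
BBSsgg gametes: BSg×4, Bsg×4
BbSsGg×BBSsgg grid (8·8=64): BBSSGg=4 BBSSgg=4 BBSsGg=8 BBSsgg=8 BBssGg=4 BBssgg=4 BbSSGg=4 BbSSgg=4 BbSsGg=8 BbSsgg=8 BbssGg=4 Bbssgg=4
BBssgg hits 4/64; gcd=4; 4÷4/64÷4 = 1/16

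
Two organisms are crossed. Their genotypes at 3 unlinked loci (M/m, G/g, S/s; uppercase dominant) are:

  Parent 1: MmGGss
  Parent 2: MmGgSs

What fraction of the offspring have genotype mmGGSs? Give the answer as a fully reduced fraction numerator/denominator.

P(mmGGSs) = 1/16

MmGGss gametes: MGs×4, mGs×4
MmGgSs gametes: MGS×1, MGs×1, MgS×1, Mgs×1, mGS×1, mGs×1, mgS×1, mgs×1
MmGGss×MmGgSs grid (8·8=64): MMGGSs=4 MMGGss=4 MMGgSs=4 MMGgss=4 MmGGSs=8 MmGGss=8 MmGgSs=8 MmGgss=8 mmGGSs=4 mmGGss=4 mmGgSs=4 mmGgss=4
mmGGSs hits 4/64; gcd=4; 4÷4/64÷4 = 1/16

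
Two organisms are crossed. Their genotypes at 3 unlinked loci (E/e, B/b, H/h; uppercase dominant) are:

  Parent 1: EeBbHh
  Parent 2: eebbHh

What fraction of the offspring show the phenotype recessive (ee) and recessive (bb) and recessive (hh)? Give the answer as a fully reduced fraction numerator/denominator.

EeBbHh gametes: EBH×1, EBh×1, EbH×1, Ebh×1, eBH×1, eBh×1, ebH×1, ebh×1
eebbHh gametes: ebH×4, ebh×4
EeBbHh×eebbHh grid (8·8=64): EeBbHH=4 EeBbHh=8 EeBbhh=4 EebbHH=4 EebbHh=8 Eebbhh=4 eeBbHH=4 eeBbHh=8 eeBbhh=4 eebbHH=4 eebbHh=8 eebbhh=4
ee bb hh hits 4/64; gcd=4; 4÷4/64÷4 = 1/16

P(ee bb hh) = 1/16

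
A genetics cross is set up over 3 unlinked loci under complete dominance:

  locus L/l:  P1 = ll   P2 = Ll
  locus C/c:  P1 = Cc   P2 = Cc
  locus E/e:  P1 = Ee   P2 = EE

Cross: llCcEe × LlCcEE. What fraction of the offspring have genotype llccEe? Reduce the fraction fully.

llCcEe gametes: lCE×2, lCe×2, lcE×2, lce×2
LlCcEE gametes: LCE×2, LcE×2, lCE×2, lcE×2
llCcEe×LlCcEE grid (8·8=64): LlCCEE=4 LlCCEe=4 LlCcEE=8 LlCcEe=8 LlccEE=4 LlccEe=4 llCCEE=4 llCCEe=4 llCcEE=8 llCcEe=8 llccEE=4 llccEe=4
llccEe hits 4/64; gcd=4; 4÷4/64÷4 = 1/16

P(llccEe) = 1/16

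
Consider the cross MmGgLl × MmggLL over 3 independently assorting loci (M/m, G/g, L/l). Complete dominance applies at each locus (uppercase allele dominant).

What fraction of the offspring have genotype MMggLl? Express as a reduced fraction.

P(MMggLl) = 1/16

MmGgLl gametes: MGL×1, MGl×1, MgL×1, Mgl×1, mGL×1, mGl×1, mgL×1, mgl×1
MmggLL gametes: MgL×4, mgL×4
MmGgLl×MmggLL grid (8·8=64): MMGgLL=4 MMGgLl=4 MMggLL=4 MMggLl=4 MmGgLL=8 MmGgLl=8 MmggLL=8 MmggLl=8 mmGgLL=4 mmGgLl=4 mmggLL=4 mmggLl=4
MMggLl hits 4/64; gcd=4; 4÷4/64÷4 = 1/16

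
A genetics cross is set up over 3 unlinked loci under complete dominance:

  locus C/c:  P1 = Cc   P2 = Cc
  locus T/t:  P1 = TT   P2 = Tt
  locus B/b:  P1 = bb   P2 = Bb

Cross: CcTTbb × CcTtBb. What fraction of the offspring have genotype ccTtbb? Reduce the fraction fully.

P(ccTtbb) = 1/16

CcTTbb gametes: CTb×4, cTb×4
CcTtBb gametes: CTB×1, CTb×1, CtB×1, Ctb×1, cTB×1, cTb×1, ctB×1, ctb×1
CcTTbb×CcTtBb grid (8·8=64): CCTTBb=4 CCTTbb=4 CCTtBb=4 CCTtbb=4 CcTTBb=8 CcTTbb=8 CcTtBb=8 CcTtbb=8 ccTTBb=4 ccTTbb=4 ccTtBb=4 ccTtbb=4
ccTtbb hits 4/64; gcd=4; 4÷4/64÷4 = 1/16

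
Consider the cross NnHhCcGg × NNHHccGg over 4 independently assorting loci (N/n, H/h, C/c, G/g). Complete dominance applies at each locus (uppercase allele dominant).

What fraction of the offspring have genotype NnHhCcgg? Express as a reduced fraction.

NnHhCcGg gametes: NHCG×1, NHCg×1, NHcG×1, NHcg×1, NhCG×1, NhCg×1, NhcG×1, Nhcg×1, nHCG×1, nHCg×1, nHcG×1, nHcg×1, nhCG×1, nhCg×1, nhcG×1, nhcg×1
NNHHccGg gametes: NHcG×8, NHcg×8
NnHhCcGg×NNHHccGg grid (16·16=256): NNHHCcGG=8 NNHHCcGg=16 NNHHCcgg=8 NNHHccGG=8 NNHHccGg=16 NNHHccgg=8 NNHhCcGG=8 NNHhCcGg=16 NNHhCcgg=8 NNHhccGG=8 NNHhccGg=16 NNHhccgg=8 NnHHCcGG=8 NnHHCcGg=16 NnHHCcgg=8 NnHHccGG=8 NnHHccGg=16 NnHHccgg=8 NnHhCcGG=8 NnHhCcGg=16 NnHhCcgg=8 NnHhccGG=8 NnHhccGg=16 NnHhccgg=8
NnHhCcgg hits 8/256; gcd=8; 8÷8/256÷8 = 1/32

P(NnHhCcgg) = 1/32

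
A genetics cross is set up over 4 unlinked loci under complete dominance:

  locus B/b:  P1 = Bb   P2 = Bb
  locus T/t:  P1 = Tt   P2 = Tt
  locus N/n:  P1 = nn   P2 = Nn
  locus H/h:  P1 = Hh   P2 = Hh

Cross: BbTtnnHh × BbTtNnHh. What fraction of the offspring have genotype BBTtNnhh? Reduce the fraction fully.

P(BBTtNnhh) = 1/64

BbTtnnHh gametes: BTnH×2, BTnh×2, BtnH×2, Btnh×2, bTnH×2, bTnh×2, btnH×2, btnh×2
BbTtNnHh gametes: BTNH×1, BTNh×1, BTnH×1, BTnh×1, BtNH×1, BtNh×1, BtnH×1, Btnh×1, bTNH×1, bTNh×1, bTnH×1, bTnh×1, btNH×1, btNh×1, btnH×1, btnh×1
BbTtnnHh×BbTtNnHh grid (16·16=256): BBTTNnHH=2 BBTTNnHh=4 BBTTNnhh=2 BBTTnnHH=2 BBTTnnHh=4 BBTTnnhh=2 BBTtNnHH=4 BBTtNnHh=8 BBTtNnhh=4 BBTtnnHH=4 BBTtnnHh=8 BBTtnnhh=4 BBttNnHH=2 BBttNnHh=4 BBttNnhh=2 BBttnnHH=2 BBttnnHh=4 BBttnnhh=2 BbTTNnHH=4 BbTTNnHh=8 BbTTNnhh=4 BbTTnnHH=4 BbTTnnHh=8 BbTTnnhh=4 BbTtNnHH=8 BbTtNnHh=16 BbTtNnhh=8 BbTtnnHH=8 BbTtnnHh=16 BbTtnnhh=8 BbttNnHH=4 BbttNnHh=8 BbttNnhh=4 BbttnnHH=4 BbttnnHh=8 Bbttnnhh=4 bbTTNnHH=2 bbTTNnHh=4 bbTTNnhh=2 bbTTnnHH=2 bbTTnnHh=4 bbTTnnhh=2 bbTtNnHH=4 bbTtNnHh=8 bbTtNnhh=4 bbTtnnHH=4 bbTtnnHh=8 bbTtnnhh=4 bbttNnHH=2 bbttNnHh=4 bbttNnhh=2 bbttnnHH=2 bbttnnHh=4 bbttnnhh=2
BBTtNnhh hits 4/256; gcd=4; 4÷4/256÷4 = 1/64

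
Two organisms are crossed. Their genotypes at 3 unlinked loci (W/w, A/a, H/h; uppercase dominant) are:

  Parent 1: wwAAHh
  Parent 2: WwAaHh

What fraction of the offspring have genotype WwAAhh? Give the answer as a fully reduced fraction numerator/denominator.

wwAAHh gametes: wAH×4, wAh×4
WwAaHh gametes: WAH×1, WAh×1, WaH×1, Wah×1, wAH×1, wAh×1, waH×1, wah×1
wwAAHh×WwAaHh grid (8·8=64): WwAAHH=4 WwAAHh=8 WwAAhh=4 WwAaHH=4 WwAaHh=8 WwAahh=4 wwAAHH=4 wwAAHh=8 wwAAhh=4 wwAaHH=4 wwAaHh=8 wwAahh=4
WwAAhh hits 4/64; gcd=4; 4÷4/64÷4 = 1/16

P(WwAAhh) = 1/16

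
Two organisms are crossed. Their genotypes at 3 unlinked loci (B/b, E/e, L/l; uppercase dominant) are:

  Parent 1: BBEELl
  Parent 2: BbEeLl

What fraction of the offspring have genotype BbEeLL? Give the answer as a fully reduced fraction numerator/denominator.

BBEELl gametes: BEL×4, BEl×4
BbEeLl gametes: BEL×1, BEl×1, BeL×1, Bel×1, bEL×1, bEl×1, beL×1, bel×1
BBEELl×BbEeLl grid (8·8=64): BBEELL=4 BBEELl=8 BBEEll=4 BBEeLL=4 BBEeLl=8 BBEell=4 BbEELL=4 BbEELl=8 BbEEll=4 BbEeLL=4 BbEeLl=8 BbEell=4
BbEeLL hits 4/64; gcd=4; 4÷4/64÷4 = 1/16

P(BbEeLL) = 1/16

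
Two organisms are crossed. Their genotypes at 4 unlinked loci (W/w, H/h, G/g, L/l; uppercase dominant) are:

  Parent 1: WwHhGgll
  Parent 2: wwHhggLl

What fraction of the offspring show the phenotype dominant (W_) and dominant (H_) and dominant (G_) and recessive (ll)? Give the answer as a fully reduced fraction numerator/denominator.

WwHhGgll gametes: WHGl×2, WHgl×2, WhGl×2, Whgl×2, wHGl×2, wHgl×2, whGl×2, whgl×2
wwHhggLl gametes: wHgL×4, wHgl×4, whgL×4, whgl×4
WwHhGgll×wwHhggLl grid (16·16=256): WwHHGgLl=8 WwHHGgll=8 WwHHggLl=8 WwHHggll=8 WwHhGgLl=16 WwHhGgll=16 WwHhggLl=16 WwHhggll=16 WwhhGgLl=8 WwhhGgll=8 WwhhggLl=8 Wwhhggll=8 wwHHGgLl=8 wwHHGgll=8 wwHHggLl=8 wwHHggll=8 wwHhGgLl=16 wwHhGgll=16 wwHhggLl=16 wwHhggll=16 wwhhGgLl=8 wwhhGgll=8 wwhhggLl=8 wwhhggll=8
W_ H_ G_ ll hits 24/256; gcd=8; 24÷8/256÷8 = 3/32

P(W_ H_ G_ ll) = 3/32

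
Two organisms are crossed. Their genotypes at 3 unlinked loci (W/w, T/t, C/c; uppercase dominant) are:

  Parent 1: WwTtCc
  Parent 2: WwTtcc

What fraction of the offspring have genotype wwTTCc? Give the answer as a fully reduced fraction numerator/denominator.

P(wwTTCc) = 1/32

WwTtCc gametes: WTC×1, WTc×1, WtC×1, Wtc×1, wTC×1, wTc×1, wtC×1, wtc×1
WwTtcc gametes: WTc×2, Wtc×2, wTc×2, wtc×2
WwTtCc×WwTtcc grid (8·8=64): WWTTCc=2 WWTTcc=2 WWTtCc=4 WWTtcc=4 WWttCc=2 WWttcc=2 WwTTCc=4 WwTTcc=4 WwTtCc=8 WwTtcc=8 WwttCc=4 Wwttcc=4 wwTTCc=2 wwTTcc=2 wwTtCc=4 wwTtcc=4 wwttCc=2 wwttcc=2
wwTTCc hits 2/64; gcd=2; 2÷2/64÷2 = 1/32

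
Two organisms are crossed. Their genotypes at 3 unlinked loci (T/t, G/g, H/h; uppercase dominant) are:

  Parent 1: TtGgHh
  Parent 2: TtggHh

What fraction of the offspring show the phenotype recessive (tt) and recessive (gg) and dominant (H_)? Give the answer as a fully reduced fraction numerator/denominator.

TtGgHh gametes: TGH×1, TGh×1, TgH×1, Tgh×1, tGH×1, tGh×1, tgH×1, tgh×1
TtggHh gametes: TgH×2, Tgh×2, tgH×2, tgh×2
TtGgHh×TtggHh grid (8·8=64): TTGgHH=2 TTGgHh=4 TTGghh=2 TTggHH=2 TTggHh=4 TTgghh=2 TtGgHH=4 TtGgHh=8 TtGghh=4 TtggHH=4 TtggHh=8 Ttgghh=4 ttGgHH=2 ttGgHh=4 ttGghh=2 ttggHH=2 ttggHh=4 ttgghh=2
tt gg H_ hits 6/64; gcd=2; 6÷2/64÷2 = 3/32

P(tt gg H_) = 3/32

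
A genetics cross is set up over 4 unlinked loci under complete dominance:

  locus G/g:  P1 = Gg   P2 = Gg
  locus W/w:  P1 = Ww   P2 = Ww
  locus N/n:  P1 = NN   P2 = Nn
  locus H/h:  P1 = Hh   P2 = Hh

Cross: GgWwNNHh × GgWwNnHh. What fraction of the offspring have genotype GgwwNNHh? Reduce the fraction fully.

P(GgwwNNHh) = 1/32

GgWwNNHh gametes: GWNH×2, GWNh×2, GwNH×2, GwNh×2, gWNH×2, gWNh×2, gwNH×2, gwNh×2
GgWwNnHh gametes: GWNH×1, GWNh×1, GWnH×1, GWnh×1, GwNH×1, GwNh×1, GwnH×1, Gwnh×1, gWNH×1, gWNh×1, gWnH×1, gWnh×1, gwNH×1, gwNh×1, gwnH×1, gwnh×1
GgWwNNHh×GgWwNnHh grid (16·16=256): GGWWNNHH=2 GGWWNNHh=4 GGWWNNhh=2 GGWWNnHH=2 GGWWNnHh=4 GGWWNnhh=2 GGWwNNHH=4 GGWwNNHh=8 GGWwNNhh=4 GGWwNnHH=4 GGWwNnHh=8 GGWwNnhh=4 GGwwNNHH=2 GGwwNNHh=4 GGwwNNhh=2 GGwwNnHH=2 GGwwNnHh=4 GGwwNnhh=2 GgWWNNHH=4 GgWWNNHh=8 GgWWNNhh=4 GgWWNnHH=4 GgWWNnHh=8 GgWWNnhh=4 GgWwNNHH=8 GgWwNNHh=16 GgWwNNhh=8 GgWwNnHH=8 GgWwNnHh=16 GgWwNnhh=8 GgwwNNHH=4 GgwwNNHh=8 GgwwNNhh=4 GgwwNnHH=4 GgwwNnHh=8 GgwwNnhh=4 ggWWNNHH=2 ggWWNNHh=4 ggWWNNhh=2 ggWWNnHH=2 ggWWNnHh=4 ggWWNnhh=2 ggWwNNHH=4 ggWwNNHh=8 ggWwNNhh=4 ggWwNnHH=4 ggWwNnHh=8 ggWwNnhh=4 ggwwNNHH=2 ggwwNNHh=4 ggwwNNhh=2 ggwwNnHH=2 ggwwNnHh=4 ggwwNnhh=2
GgwwNNHh hits 8/256; gcd=8; 8÷8/256÷8 = 1/32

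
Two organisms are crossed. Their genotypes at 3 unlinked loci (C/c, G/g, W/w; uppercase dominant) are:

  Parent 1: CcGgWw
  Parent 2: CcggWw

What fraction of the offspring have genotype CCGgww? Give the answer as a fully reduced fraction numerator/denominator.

CcGgWw gametes: CGW×1, CGw×1, CgW×1, Cgw×1, cGW×1, cGw×1, cgW×1, cgw×1
CcggWw gametes: CgW×2, Cgw×2, cgW×2, cgw×2
CcGgWw×CcggWw grid (8·8=64): CCGgWW=2 CCGgWw=4 CCGgww=2 CCggWW=2 CCggWw=4 CCggww=2 CcGgWW=4 CcGgWw=8 CcGgww=4 CcggWW=4 CcggWw=8 Ccggww=4 ccGgWW=2 ccGgWw=4 ccGgww=2 ccggWW=2 ccggWw=4 ccggww=2
CCGgww hits 2/64; gcd=2; 2÷2/64÷2 = 1/32

P(CCGgww) = 1/32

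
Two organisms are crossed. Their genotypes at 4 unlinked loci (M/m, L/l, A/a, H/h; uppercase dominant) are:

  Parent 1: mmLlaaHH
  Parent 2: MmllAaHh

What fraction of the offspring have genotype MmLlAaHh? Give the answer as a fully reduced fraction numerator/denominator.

mmLlaaHH gametes: mLaH×8, mlaH×8
MmllAaHh gametes: MlAH×2, MlAh×2, MlaH×2, Mlah×2, mlAH×2, mlAh×2, mlaH×2, mlah×2
mmLlaaHH×MmllAaHh grid (16·16=256): MmLlAaHH=16 MmLlAaHh=16 MmLlaaHH=16 MmLlaaHh=16 MmllAaHH=16 MmllAaHh=16 MmllaaHH=16 MmllaaHh=16 mmLlAaHH=16 mmLlAaHh=16 mmLlaaHH=16 mmLlaaHh=16 mmllAaHH=16 mmllAaHh=16 mmllaaHH=16 mmllaaHh=16
MmLlAaHh hits 16/256; gcd=16; 16÷16/256÷16 = 1/16

P(MmLlAaHh) = 1/16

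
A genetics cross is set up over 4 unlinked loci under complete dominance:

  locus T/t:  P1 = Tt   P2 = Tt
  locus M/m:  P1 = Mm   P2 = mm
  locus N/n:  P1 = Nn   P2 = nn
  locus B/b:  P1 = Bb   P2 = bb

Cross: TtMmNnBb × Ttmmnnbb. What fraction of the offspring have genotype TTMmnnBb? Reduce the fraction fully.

P(TTMmnnBb) = 1/32

TtMmNnBb gametes: TMNB×1, TMNb×1, TMnB×1, TMnb×1, TmNB×1, TmNb×1, TmnB×1, Tmnb×1, tMNB×1, tMNb×1, tMnB×1, tMnb×1, tmNB×1, tmNb×1, tmnB×1, tmnb×1
Ttmmnnbb gametes: Tmnb×8, tmnb×8
TtMmNnBb×Ttmmnnbb grid (16·16=256): TTMmNnBb=8 TTMmNnbb=8 TTMmnnBb=8 TTMmnnbb=8 TTmmNnBb=8 TTmmNnbb=8 TTmmnnBb=8 TTmmnnbb=8 TtMmNnBb=16 TtMmNnbb=16 TtMmnnBb=16 TtMmnnbb=16 TtmmNnBb=16 TtmmNnbb=16 TtmmnnBb=16 Ttmmnnbb=16 ttMmNnBb=8 ttMmNnbb=8 ttMmnnBb=8 ttMmnnbb=8 ttmmNnBb=8 ttmmNnbb=8 ttmmnnBb=8 ttmmnnbb=8
TTMmnnBb hits 8/256; gcd=8; 8÷8/256÷8 = 1/32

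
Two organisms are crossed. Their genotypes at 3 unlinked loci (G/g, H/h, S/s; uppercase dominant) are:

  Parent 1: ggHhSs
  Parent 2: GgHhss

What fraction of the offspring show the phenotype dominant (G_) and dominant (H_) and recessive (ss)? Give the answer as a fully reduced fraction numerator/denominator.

P(G_ H_ ss) = 3/16

ggHhSs gametes: gHS×2, gHs×2, ghS×2, ghs×2
GgHhss gametes: GHs×2, Ghs×2, gHs×2, ghs×2
ggHhSs×GgHhss grid (8·8=64): GgHHSs=4 GgHHss=4 GgHhSs=8 GgHhss=8 GghhSs=4 Gghhss=4 ggHHSs=4 ggHHss=4 ggHhSs=8 ggHhss=8 gghhSs=4 gghhss=4
G_ H_ ss hits 12/64; gcd=4; 12÷4/64÷4 = 3/16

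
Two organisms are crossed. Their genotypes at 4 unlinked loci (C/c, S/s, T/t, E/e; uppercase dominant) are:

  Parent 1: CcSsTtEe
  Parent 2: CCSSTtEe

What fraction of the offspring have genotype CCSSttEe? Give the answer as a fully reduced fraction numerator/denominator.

P(CCSSttEe) = 1/32

CcSsTtEe gametes: CSTE×1, CSTe×1, CStE×1, CSte×1, CsTE×1, CsTe×1, CstE×1, Cste×1, cSTE×1, cSTe×1, cStE×1, cSte×1, csTE×1, csTe×1, cstE×1, cste×1
CCSSTtEe gametes: CSTE×4, CSTe×4, CStE×4, CSte×4
CcSsTtEe×CCSSTtEe grid (16·16=256): CCSSTTEE=4 CCSSTTEe=8 CCSSTTee=4 CCSSTtEE=8 CCSSTtEe=16 CCSSTtee=8 CCSSttEE=4 CCSSttEe=8 CCSSttee=4 CCSsTTEE=4 CCSsTTEe=8 CCSsTTee=4 CCSsTtEE=8 CCSsTtEe=16 CCSsTtee=8 CCSsttEE=4 CCSsttEe=8 CCSsttee=4 CcSSTTEE=4 CcSSTTEe=8 CcSSTTee=4 CcSSTtEE=8 CcSSTtEe=16 CcSSTtee=8 CcSSttEE=4 CcSSttEe=8 CcSSttee=4 CcSsTTEE=4 CcSsTTEe=8 CcSsTTee=4 CcSsTtEE=8 CcSsTtEe=16 CcSsTtee=8 CcSsttEE=4 CcSsttEe=8 CcSsttee=4
CCSSttEe hits 8/256; gcd=8; 8÷8/256÷8 = 1/32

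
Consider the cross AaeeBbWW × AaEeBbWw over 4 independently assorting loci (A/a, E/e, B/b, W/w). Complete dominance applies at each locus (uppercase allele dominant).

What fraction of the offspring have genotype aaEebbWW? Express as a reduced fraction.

P(aaEebbWW) = 1/64

AaeeBbWW gametes: AeBW×4, AebW×4, aeBW×4, aebW×4
AaEeBbWw gametes: AEBW×1, AEBw×1, AEbW×1, AEbw×1, AeBW×1, AeBw×1, AebW×1, Aebw×1, aEBW×1, aEBw×1, aEbW×1, aEbw×1, aeBW×1, aeBw×1, aebW×1, aebw×1
AaeeBbWW×AaEeBbWw grid (16·16=256): AAEeBBWW=4 AAEeBBWw=4 AAEeBbWW=8 AAEeBbWw=8 AAEebbWW=4 AAEebbWw=4 AAeeBBWW=4 AAeeBBWw=4 AAeeBbWW=8 AAeeBbWw=8 AAeebbWW=4 AAeebbWw=4 AaEeBBWW=8 AaEeBBWw=8 AaEeBbWW=16 AaEeBbWw=16 AaEebbWW=8 AaEebbWw=8 AaeeBBWW=8 AaeeBBWw=8 AaeeBbWW=16 AaeeBbWw=16 AaeebbWW=8 AaeebbWw=8 aaEeBBWW=4 aaEeBBWw=4 aaEeBbWW=8 aaEeBbWw=8 aaEebbWW=4 aaEebbWw=4 aaeeBBWW=4 aaeeBBWw=4 aaeeBbWW=8 aaeeBbWw=8 aaeebbWW=4 aaeebbWw=4
aaEebbWW hits 4/256; gcd=4; 4÷4/256÷4 = 1/64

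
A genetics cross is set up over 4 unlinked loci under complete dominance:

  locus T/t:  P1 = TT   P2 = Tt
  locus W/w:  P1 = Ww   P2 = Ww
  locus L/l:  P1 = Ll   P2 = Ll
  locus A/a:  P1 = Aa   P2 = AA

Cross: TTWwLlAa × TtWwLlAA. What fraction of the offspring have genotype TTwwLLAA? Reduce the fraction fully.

P(TTwwLLAA) = 1/64

TTWwLlAa gametes: TWLA×2, TWLa×2, TWlA×2, TWla×2, TwLA×2, TwLa×2, TwlA×2, Twla×2
TtWwLlAA gametes: TWLA×2, TWlA×2, TwLA×2, TwlA×2, tWLA×2, tWlA×2, twLA×2, twlA×2
TTWwLlAa×TtWwLlAA grid (16·16=256): TTWWLLAA=4 TTWWLLAa=4 TTWWLlAA=8 TTWWLlAa=8 TTWWllAA=4 TTWWllAa=4 TTWwLLAA=8 TTWwLLAa=8 TTWwLlAA=16 TTWwLlAa=16 TTWwllAA=8 TTWwllAa=8 TTwwLLAA=4 TTwwLLAa=4 TTwwLlAA=8 TTwwLlAa=8 TTwwllAA=4 TTwwllAa=4 TtWWLLAA=4 TtWWLLAa=4 TtWWLlAA=8 TtWWLlAa=8 TtWWllAA=4 TtWWllAa=4 TtWwLLAA=8 TtWwLLAa=8 TtWwLlAA=16 TtWwLlAa=16 TtWwllAA=8 TtWwllAa=8 TtwwLLAA=4 TtwwLLAa=4 TtwwLlAA=8 TtwwLlAa=8 TtwwllAA=4 TtwwllAa=4
TTwwLLAA hits 4/256; gcd=4; 4÷4/256÷4 = 1/64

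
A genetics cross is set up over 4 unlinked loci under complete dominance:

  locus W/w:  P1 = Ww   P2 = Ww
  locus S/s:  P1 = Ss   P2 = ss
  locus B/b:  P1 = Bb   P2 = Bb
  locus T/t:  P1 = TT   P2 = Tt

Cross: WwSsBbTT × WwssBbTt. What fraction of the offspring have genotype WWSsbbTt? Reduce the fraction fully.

P(WWSsbbTt) = 1/64

WwSsBbTT gametes: WSBT×2, WSbT×2, WsBT×2, WsbT×2, wSBT×2, wSbT×2, wsBT×2, wsbT×2
WwssBbTt gametes: WsBT×2, WsBt×2, WsbT×2, Wsbt×2, wsBT×2, wsBt×2, wsbT×2, wsbt×2
WwSsBbTT×WwssBbTt grid (16·16=256): WWSsBBTT=4 WWSsBBTt=4 WWSsBbTT=8 WWSsBbTt=8 WWSsbbTT=4 WWSsbbTt=4 WWssBBTT=4 WWssBBTt=4 WWssBbTT=8 WWssBbTt=8 WWssbbTT=4 WWssbbTt=4 WwSsBBTT=8 WwSsBBTt=8 WwSsBbTT=16 WwSsBbTt=16 WwSsbbTT=8 WwSsbbTt=8 WwssBBTT=8 WwssBBTt=8 WwssBbTT=16 WwssBbTt=16 WwssbbTT=8 WwssbbTt=8 wwSsBBTT=4 wwSsBBTt=4 wwSsBbTT=8 wwSsBbTt=8 wwSsbbTT=4 wwSsbbTt=4 wwssBBTT=4 wwssBBTt=4 wwssBbTT=8 wwssBbTt=8 wwssbbTT=4 wwssbbTt=4
WWSsbbTt hits 4/256; gcd=4; 4÷4/256÷4 = 1/64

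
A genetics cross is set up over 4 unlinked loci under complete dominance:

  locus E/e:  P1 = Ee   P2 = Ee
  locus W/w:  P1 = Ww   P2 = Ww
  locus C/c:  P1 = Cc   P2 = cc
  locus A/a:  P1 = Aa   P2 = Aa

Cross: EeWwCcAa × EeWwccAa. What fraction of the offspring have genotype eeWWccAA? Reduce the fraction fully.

EeWwCcAa gametes: EWCA×1, EWCa×1, EWcA×1, EWca×1, EwCA×1, EwCa×1, EwcA×1, Ewca×1, eWCA×1, eWCa×1, eWcA×1, eWca×1, ewCA×1, ewCa×1, ewcA×1, ewca×1
EeWwccAa gametes: EWcA×2, EWca×2, EwcA×2, Ewca×2, eWcA×2, eWca×2, ewcA×2, ewca×2
EeWwCcAa×EeWwccAa grid (16·16=256): EEWWCcAA=2 EEWWCcAa=4 EEWWCcaa=2 EEWWccAA=2 EEWWccAa=4 EEWWccaa=2 EEWwCcAA=4 EEWwCcAa=8 EEWwCcaa=4 EEWwccAA=4 EEWwccAa=8 EEWwccaa=4 EEwwCcAA=2 EEwwCcAa=4 EEwwCcaa=2 EEwwccAA=2 EEwwccAa=4 EEwwccaa=2 EeWWCcAA=4 EeWWCcAa=8 EeWWCcaa=4 EeWWccAA=4 EeWWccAa=8 EeWWccaa=4 EeWwCcAA=8 EeWwCcAa=16 EeWwCcaa=8 EeWwccAA=8 EeWwccAa=16 EeWwccaa=8 EewwCcAA=4 EewwCcAa=8 EewwCcaa=4 EewwccAA=4 EewwccAa=8 Eewwccaa=4 eeWWCcAA=2 eeWWCcAa=4 eeWWCcaa=2 eeWWccAA=2 eeWWccAa=4 eeWWccaa=2 eeWwCcAA=4 eeWwCcAa=8 eeWwCcaa=4 eeWwccAA=4 eeWwccAa=8 eeWwccaa=4 eewwCcAA=2 eewwCcAa=4 eewwCcaa=2 eewwccAA=2 eewwccAa=4 eewwccaa=2
eeWWccAA hits 2/256; gcd=2; 2÷2/256÷2 = 1/128

P(eeWWccAA) = 1/128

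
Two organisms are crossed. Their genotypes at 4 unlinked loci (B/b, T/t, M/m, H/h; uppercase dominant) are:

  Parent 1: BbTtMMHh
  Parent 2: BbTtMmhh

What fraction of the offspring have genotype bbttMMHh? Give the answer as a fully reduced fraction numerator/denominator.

BbTtMMHh gametes: BTMH×2, BTMh×2, BtMH×2, BtMh×2, bTMH×2, bTMh×2, btMH×2, btMh×2
BbTtMmhh gametes: BTMh×2, BTmh×2, BtMh×2, Btmh×2, bTMh×2, bTmh×2, btMh×2, btmh×2
BbTtMMHh×BbTtMmhh grid (16·16=256): BBTTMMHh=4 BBTTMMhh=4 BBTTMmHh=4 BBTTMmhh=4 BBTtMMHh=8 BBTtMMhh=8 BBTtMmHh=8 BBTtMmhh=8 BBttMMHh=4 BBttMMhh=4 BBttMmHh=4 BBttMmhh=4 BbTTMMHh=8 BbTTMMhh=8 BbTTMmHh=8 BbTTMmhh=8 BbTtMMHh=16 BbTtMMhh=16 BbTtMmHh=16 BbTtMmhh=16 BbttMMHh=8 BbttMMhh=8 BbttMmHh=8 BbttMmhh=8 bbTTMMHh=4 bbTTMMhh=4 bbTTMmHh=4 bbTTMmhh=4 bbTtMMHh=8 bbTtMMhh=8 bbTtMmHh=8 bbTtMmhh=8 bbttMMHh=4 bbttMMhh=4 bbttMmHh=4 bbttMmhh=4
bbttMMHh hits 4/256; gcd=4; 4÷4/256÷4 = 1/64

P(bbttMMHh) = 1/64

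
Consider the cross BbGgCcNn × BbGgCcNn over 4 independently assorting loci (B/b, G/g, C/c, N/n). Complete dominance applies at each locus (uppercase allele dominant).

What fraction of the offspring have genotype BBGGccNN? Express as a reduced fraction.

P(BBGGccNN) = 1/256

BbGgCcNn gametes: BGCN×1, BGCn×1, BGcN×1, BGcn×1, BgCN×1, BgCn×1, BgcN×1, Bgcn×1, bGCN×1, bGCn×1, bGcN×1, bGcn×1, bgCN×1, bgCn×1, bgcN×1, bgcn×1
BbGgCcNn gametes: BGCN×1, BGCn×1, BGcN×1, BGcn×1, BgCN×1, BgCn×1, BgcN×1, Bgcn×1, bGCN×1, bGCn×1, bGcN×1, bGcn×1, bgCN×1, bgCn×1, bgcN×1, bgcn×1
BbGgCcNn×BbGgCcNn grid (16·16=256): BBGGCCNN=1 BBGGCCNn=2 BBGGCCnn=1 BBGGCcNN=2 BBGGCcNn=4 BBGGCcnn=2 BBGGccNN=1 BBGGccNn=2 BBGGccnn=1 BBGgCCNN=2 BBGgCCNn=4 BBGgCCnn=2 BBGgCcNN=4 BBGgCcNn=8 BBGgCcnn=4 BBGgccNN=2 BBGgccNn=4 BBGgccnn=2 BBggCCNN=1 BBggCCNn=2 BBggCCnn=1 BBggCcNN=2 BBggCcNn=4 BBggCcnn=2 BBggccNN=1 BBggccNn=2 BBggccnn=1 BbGGCCNN=2 BbGGCCNn=4 BbGGCCnn=2 BbGGCcNN=4 BbGGCcNn=8 BbGGCcnn=4 BbGGccNN=2 BbGGccNn=4 BbGGccnn=2 BbGgCCNN=4 BbGgCCNn=8 BbGgCCnn=4 BbGgCcNN=8 BbGgCcNn=16 BbGgCcnn=8 BbGgccNN=4 BbGgccNn=8 BbGgccnn=4 BbggCCNN=2 BbggCCNn=4 BbggCCnn=2 BbggCcNN=4 BbggCcNn=8 BbggCcnn=4 BbggccNN=2 BbggccNn=4 Bbggccnn=2 bbGGCCNN=1 bbGGCCNn=2 bbGGCCnn=1 bbGGCcNN=2 bbGGCcNn=4 bbGGCcnn=2 bbGGccNN=1 bbGGccNn=2 bbGGccnn=1 bbGgCCNN=2 bbGgCCNn=4 bbGgCCnn=2 bbGgCcNN=4 bbGgCcNn=8 bbGgCcnn=4 bbGgccNN=2 bbGgccNn=4 bbGgccnn=2 bbggCCNN=1 bbggCCNn=2 bbggCCnn=1 bbggCcNN=2 bbggCcNn=4 bbggCcnn=2 bbggccNN=1 bbggccNn=2 bbggccnn=1
BBGGccNN hits 1/256; gcd=1; 1÷1/256÷1 = 1/256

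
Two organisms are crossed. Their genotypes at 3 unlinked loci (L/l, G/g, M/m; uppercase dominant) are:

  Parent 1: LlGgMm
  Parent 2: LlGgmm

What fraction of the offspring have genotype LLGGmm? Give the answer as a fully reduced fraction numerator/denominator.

LlGgMm gametes: LGM×1, LGm×1, LgM×1, Lgm×1, lGM×1, lGm×1, lgM×1, lgm×1
LlGgmm gametes: LGm×2, Lgm×2, lGm×2, lgm×2
LlGgMm×LlGgmm grid (8·8=64): LLGGMm=2 LLGGmm=2 LLGgMm=4 LLGgmm=4 LLggMm=2 LLggmm=2 LlGGMm=4 LlGGmm=4 LlGgMm=8 LlGgmm=8 LlggMm=4 Llggmm=4 llGGMm=2 llGGmm=2 llGgMm=4 llGgmm=4 llggMm=2 llggmm=2
LLGGmm hits 2/64; gcd=2; 2÷2/64÷2 = 1/32

P(LLGGmm) = 1/32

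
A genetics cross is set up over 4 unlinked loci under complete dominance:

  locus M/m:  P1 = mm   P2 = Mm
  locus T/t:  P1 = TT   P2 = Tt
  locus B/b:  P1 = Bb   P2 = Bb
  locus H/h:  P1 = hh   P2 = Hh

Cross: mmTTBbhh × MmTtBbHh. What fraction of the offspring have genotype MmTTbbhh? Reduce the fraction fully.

P(MmTTbbhh) = 1/32

mmTTBbhh gametes: mTBh×8, mTbh×8
MmTtBbHh gametes: MTBH×1, MTBh×1, MTbH×1, MTbh×1, MtBH×1, MtBh×1, MtbH×1, Mtbh×1, mTBH×1, mTBh×1, mTbH×1, mTbh×1, mtBH×1, mtBh×1, mtbH×1, mtbh×1
mmTTBbhh×MmTtBbHh grid (16·16=256): MmTTBBHh=8 MmTTBBhh=8 MmTTBbHh=16 MmTTBbhh=16 MmTTbbHh=8 MmTTbbhh=8 MmTtBBHh=8 MmTtBBhh=8 MmTtBbHh=16 MmTtBbhh=16 MmTtbbHh=8 MmTtbbhh=8 mmTTBBHh=8 mmTTBBhh=8 mmTTBbHh=16 mmTTBbhh=16 mmTTbbHh=8 mmTTbbhh=8 mmTtBBHh=8 mmTtBBhh=8 mmTtBbHh=16 mmTtBbhh=16 mmTtbbHh=8 mmTtbbhh=8
MmTTbbhh hits 8/256; gcd=8; 8÷8/256÷8 = 1/32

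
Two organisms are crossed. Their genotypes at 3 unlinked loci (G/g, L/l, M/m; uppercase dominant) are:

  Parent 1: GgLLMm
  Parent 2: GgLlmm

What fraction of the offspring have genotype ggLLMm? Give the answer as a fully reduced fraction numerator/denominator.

GgLLMm gametes: GLM×2, GLm×2, gLM×2, gLm×2
GgLlmm gametes: GLm×2, Glm×2, gLm×2, glm×2
GgLLMm×GgLlmm grid (8·8=64): GGLLMm=4 GGLLmm=4 GGLlMm=4 GGLlmm=4 GgLLMm=8 GgLLmm=8 GgLlMm=8 GgLlmm=8 ggLLMm=4 ggLLmm=4 ggLlMm=4 ggLlmm=4
ggLLMm hits 4/64; gcd=4; 4÷4/64÷4 = 1/16

P(ggLLMm) = 1/16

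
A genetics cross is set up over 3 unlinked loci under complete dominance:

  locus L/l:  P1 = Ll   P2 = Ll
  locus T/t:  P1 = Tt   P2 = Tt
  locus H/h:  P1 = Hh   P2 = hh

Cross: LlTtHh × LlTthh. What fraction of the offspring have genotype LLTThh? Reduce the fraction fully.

P(LLTThh) = 1/32

LlTtHh gametes: LTH×1, LTh×1, LtH×1, Lth×1, lTH×1, lTh×1, ltH×1, lth×1
LlTthh gametes: LTh×2, Lth×2, lTh×2, lth×2
LlTtHh×LlTthh grid (8·8=64): LLTTHh=2 LLTThh=2 LLTtHh=4 LLTthh=4 LLttHh=2 LLtthh=2 LlTTHh=4 LlTThh=4 LlTtHh=8 LlTthh=8 LlttHh=4 Lltthh=4 llTTHh=2 llTThh=2 llTtHh=4 llTthh=4 llttHh=2 lltthh=2
LLTThh hits 2/64; gcd=2; 2÷2/64÷2 = 1/32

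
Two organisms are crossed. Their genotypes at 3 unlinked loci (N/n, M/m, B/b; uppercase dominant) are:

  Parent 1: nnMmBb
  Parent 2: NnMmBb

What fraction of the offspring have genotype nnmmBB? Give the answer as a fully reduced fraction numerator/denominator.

nnMmBb gametes: nMB×2, nMb×2, nmB×2, nmb×2
NnMmBb gametes: NMB×1, NMb×1, NmB×1, Nmb×1, nMB×1, nMb×1, nmB×1, nmb×1
nnMmBb×NnMmBb grid (8·8=64): NnMMBB=2 NnMMBb=4 NnMMbb=2 NnMmBB=4 NnMmBb=8 NnMmbb=4 NnmmBB=2 NnmmBb=4 Nnmmbb=2 nnMMBB=2 nnMMBb=4 nnMMbb=2 nnMmBB=4 nnMmBb=8 nnMmbb=4 nnmmBB=2 nnmmBb=4 nnmmbb=2
nnmmBB hits 2/64; gcd=2; 2÷2/64÷2 = 1/32

P(nnmmBB) = 1/32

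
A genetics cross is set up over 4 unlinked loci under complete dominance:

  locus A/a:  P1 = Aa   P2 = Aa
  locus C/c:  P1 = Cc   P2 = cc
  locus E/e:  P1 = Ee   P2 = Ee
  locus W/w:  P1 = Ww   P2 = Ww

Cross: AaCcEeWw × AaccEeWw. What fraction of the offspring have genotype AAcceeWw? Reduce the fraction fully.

P(AAcceeWw) = 1/64

AaCcEeWw gametes: ACEW×1, ACEw×1, ACeW×1, ACew×1, AcEW×1, AcEw×1, AceW×1, Acew×1, aCEW×1, aCEw×1, aCeW×1, aCew×1, acEW×1, acEw×1, aceW×1, acew×1
AaccEeWw gametes: AcEW×2, AcEw×2, AceW×2, Acew×2, acEW×2, acEw×2, aceW×2, acew×2
AaCcEeWw×AaccEeWw grid (16·16=256): AACcEEWW=2 AACcEEWw=4 AACcEEww=2 AACcEeWW=4 AACcEeWw=8 AACcEeww=4 AACceeWW=2 AACceeWw=4 AACceeww=2 AAccEEWW=2 AAccEEWw=4 AAccEEww=2 AAccEeWW=4 AAccEeWw=8 AAccEeww=4 AAcceeWW=2 AAcceeWw=4 AAcceeww=2 AaCcEEWW=4 AaCcEEWw=8 AaCcEEww=4 AaCcEeWW=8 AaCcEeWw=16 AaCcEeww=8 AaCceeWW=4 AaCceeWw=8 AaCceeww=4 AaccEEWW=4 AaccEEWw=8 AaccEEww=4 AaccEeWW=8 AaccEeWw=16 AaccEeww=8 AacceeWW=4 AacceeWw=8 Aacceeww=4 aaCcEEWW=2 aaCcEEWw=4 aaCcEEww=2 aaCcEeWW=4 aaCcEeWw=8 aaCcEeww=4 aaCceeWW=2 aaCceeWw=4 aaCceeww=2 aaccEEWW=2 aaccEEWw=4 aaccEEww=2 aaccEeWW=4 aaccEeWw=8 aaccEeww=4 aacceeWW=2 aacceeWw=4 aacceeww=2
AAcceeWw hits 4/256; gcd=4; 4÷4/256÷4 = 1/64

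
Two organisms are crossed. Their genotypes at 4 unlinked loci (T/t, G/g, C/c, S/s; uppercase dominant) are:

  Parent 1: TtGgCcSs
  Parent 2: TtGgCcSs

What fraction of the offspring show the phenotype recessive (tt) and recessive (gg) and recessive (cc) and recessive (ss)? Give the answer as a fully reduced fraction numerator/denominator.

TtGgCcSs gametes: TGCS×1, TGCs×1, TGcS×1, TGcs×1, TgCS×1, TgCs×1, TgcS×1, Tgcs×1, tGCS×1, tGCs×1, tGcS×1, tGcs×1, tgCS×1, tgCs×1, tgcS×1, tgcs×1
TtGgCcSs gametes: TGCS×1, TGCs×1, TGcS×1, TGcs×1, TgCS×1, TgCs×1, TgcS×1, Tgcs×1, tGCS×1, tGCs×1, tGcS×1, tGcs×1, tgCS×1, tgCs×1, tgcS×1, tgcs×1
TtGgCcSs×TtGgCcSs grid (16·16=256): TTGGCCSS=1 TTGGCCSs=2 TTGGCCss=1 TTGGCcSS=2 TTGGCcSs=4 TTGGCcss=2 TTGGccSS=1 TTGGccSs=2 TTGGccss=1 TTGgCCSS=2 TTGgCCSs=4 TTGgCCss=2 TTGgCcSS=4 TTGgCcSs=8 TTGgCcss=4 TTGgccSS=2 TTGgccSs=4 TTGgccss=2 TTggCCSS=1 TTggCCSs=2 TTggCCss=1 TTggCcSS=2 TTggCcSs=4 TTggCcss=2 TTggccSS=1 TTggccSs=2 TTggccss=1 TtGGCCSS=2 TtGGCCSs=4 TtGGCCss=2 TtGGCcSS=4 TtGGCcSs=8 TtGGCcss=4 TtGGccSS=2 TtGGccSs=4 TtGGccss=2 TtGgCCSS=4 TtGgCCSs=8 TtGgCCss=4 TtGgCcSS=8 TtGgCcSs=16 TtGgCcss=8 TtGgccSS=4 TtGgccSs=8 TtGgccss=4 TtggCCSS=2 TtggCCSs=4 TtggCCss=2 TtggCcSS=4 TtggCcSs=8 TtggCcss=4 TtggccSS=2 TtggccSs=4 Ttggccss=2 ttGGCCSS=1 ttGGCCSs=2 ttGGCCss=1 ttGGCcSS=2 ttGGCcSs=4 ttGGCcss=2 ttGGccSS=1 ttGGccSs=2 ttGGccss=1 ttGgCCSS=2 ttGgCCSs=4 ttGgCCss=2 ttGgCcSS=4 ttGgCcSs=8 ttGgCcss=4 ttGgccSS=2 ttGgccSs=4 ttGgccss=2 ttggCCSS=1 ttggCCSs=2 ttggCCss=1 ttggCcSS=2 ttggCcSs=4 ttggCcss=2 ttggccSS=1 ttggccSs=2 ttggccss=1
tt gg cc ss hits 1/256; gcd=1; 1÷1/256÷1 = 1/256

P(tt gg cc ss) = 1/256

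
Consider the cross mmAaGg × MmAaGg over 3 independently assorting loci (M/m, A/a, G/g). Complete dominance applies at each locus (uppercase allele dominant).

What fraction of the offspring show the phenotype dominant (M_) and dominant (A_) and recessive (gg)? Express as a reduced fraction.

mmAaGg gametes: mAG×2, mAg×2, maG×2, mag×2
MmAaGg gametes: MAG×1, MAg×1, MaG×1, Mag×1, mAG×1, mAg×1, maG×1, mag×1
mmAaGg×MmAaGg grid (8·8=64): MmAAGG=2 MmAAGg=4 MmAAgg=2 MmAaGG=4 MmAaGg=8 MmAagg=4 MmaaGG=2 MmaaGg=4 Mmaagg=2 mmAAGG=2 mmAAGg=4 mmAAgg=2 mmAaGG=4 mmAaGg=8 mmAagg=4 mmaaGG=2 mmaaGg=4 mmaagg=2
M_ A_ gg hits 6/64; gcd=2; 6÷2/64÷2 = 3/32

P(M_ A_ gg) = 3/32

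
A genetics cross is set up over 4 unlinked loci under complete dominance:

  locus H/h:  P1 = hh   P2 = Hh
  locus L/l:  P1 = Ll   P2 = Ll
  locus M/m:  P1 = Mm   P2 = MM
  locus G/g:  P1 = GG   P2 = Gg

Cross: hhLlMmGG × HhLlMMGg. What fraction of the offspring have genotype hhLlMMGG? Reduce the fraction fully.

hhLlMmGG gametes: hLMG×4, hLmG×4, hlMG×4, hlmG×4
HhLlMMGg gametes: HLMG×2, HLMg×2, HlMG×2, HlMg×2, hLMG×2, hLMg×2, hlMG×2, hlMg×2
hhLlMmGG×HhLlMMGg grid (16·16=256): HhLLMMGG=8 HhLLMMGg=8 HhLLMmGG=8 HhLLMmGg=8 HhLlMMGG=16 HhLlMMGg=16 HhLlMmGG=16 HhLlMmGg=16 HhllMMGG=8 HhllMMGg=8 HhllMmGG=8 HhllMmGg=8 hhLLMMGG=8 hhLLMMGg=8 hhLLMmGG=8 hhLLMmGg=8 hhLlMMGG=16 hhLlMMGg=16 hhLlMmGG=16 hhLlMmGg=16 hhllMMGG=8 hhllMMGg=8 hhllMmGG=8 hhllMmGg=8
hhLlMMGG hits 16/256; gcd=16; 16÷16/256÷16 = 1/16

P(hhLlMMGG) = 1/16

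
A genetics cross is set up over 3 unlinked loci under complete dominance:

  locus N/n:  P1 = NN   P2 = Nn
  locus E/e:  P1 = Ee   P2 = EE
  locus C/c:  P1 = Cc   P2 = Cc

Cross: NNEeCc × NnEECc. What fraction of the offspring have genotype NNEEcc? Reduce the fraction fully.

P(NNEEcc) = 1/16

NNEeCc gametes: NEC×2, NEc×2, NeC×2, Nec×2
NnEECc gametes: NEC×2, NEc×2, nEC×2, nEc×2
NNEeCc×NnEECc grid (8·8=64): NNEECC=4 NNEECc=8 NNEEcc=4 NNEeCC=4 NNEeCc=8 NNEecc=4 NnEECC=4 NnEECc=8 NnEEcc=4 NnEeCC=4 NnEeCc=8 NnEecc=4
NNEEcc hits 4/64; gcd=4; 4÷4/64÷4 = 1/16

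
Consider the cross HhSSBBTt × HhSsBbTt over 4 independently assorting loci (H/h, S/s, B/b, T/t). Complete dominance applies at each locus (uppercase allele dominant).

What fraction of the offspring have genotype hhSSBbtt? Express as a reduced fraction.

P(hhSSBbtt) = 1/64

HhSSBBTt gametes: HSBT×4, HSBt×4, hSBT×4, hSBt×4
HhSsBbTt gametes: HSBT×1, HSBt×1, HSbT×1, HSbt×1, HsBT×1, HsBt×1, HsbT×1, Hsbt×1, hSBT×1, hSBt×1, hSbT×1, hSbt×1, hsBT×1, hsBt×1, hsbT×1, hsbt×1
HhSSBBTt×HhSsBbTt grid (16·16=256): HHSSBBTT=4 HHSSBBTt=8 HHSSBBtt=4 HHSSBbTT=4 HHSSBbTt=8 HHSSBbtt=4 HHSsBBTT=4 HHSsBBTt=8 HHSsBBtt=4 HHSsBbTT=4 HHSsBbTt=8 HHSsBbtt=4 HhSSBBTT=8 HhSSBBTt=16 HhSSBBtt=8 HhSSBbTT=8 HhSSBbTt=16 HhSSBbtt=8 HhSsBBTT=8 HhSsBBTt=16 HhSsBBtt=8 HhSsBbTT=8 HhSsBbTt=16 HhSsBbtt=8 hhSSBBTT=4 hhSSBBTt=8 hhSSBBtt=4 hhSSBbTT=4 hhSSBbTt=8 hhSSBbtt=4 hhSsBBTT=4 hhSsBBTt=8 hhSsBBtt=4 hhSsBbTT=4 hhSsBbTt=8 hhSsBbtt=4
hhSSBbtt hits 4/256; gcd=4; 4÷4/256÷4 = 1/64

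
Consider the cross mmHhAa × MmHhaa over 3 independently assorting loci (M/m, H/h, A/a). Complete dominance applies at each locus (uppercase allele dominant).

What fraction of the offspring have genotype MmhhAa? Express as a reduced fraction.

mmHhAa gametes: mHA×2, mHa×2, mhA×2, mha×2
MmHhaa gametes: MHa×2, Mha×2, mHa×2, mha×2
mmHhAa×MmHhaa grid (8·8=64): MmHHAa=4 MmHHaa=4 MmHhAa=8 MmHhaa=8 MmhhAa=4 Mmhhaa=4 mmHHAa=4 mmHHaa=4 mmHhAa=8 mmHhaa=8 mmhhAa=4 mmhhaa=4
MmhhAa hits 4/64; gcd=4; 4÷4/64÷4 = 1/16

P(MmhhAa) = 1/16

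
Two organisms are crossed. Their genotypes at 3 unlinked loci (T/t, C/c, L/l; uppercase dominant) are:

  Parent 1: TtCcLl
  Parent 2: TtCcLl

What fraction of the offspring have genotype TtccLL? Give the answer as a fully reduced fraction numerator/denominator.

TtCcLl gametes: TCL×1, TCl×1, TcL×1, Tcl×1, tCL×1, tCl×1, tcL×1, tcl×1
TtCcLl gametes: TCL×1, TCl×1, TcL×1, Tcl×1, tCL×1, tCl×1, tcL×1, tcl×1
TtCcLl×TtCcLl grid (8·8=64): TTCCLL=1 TTCCLl=2 TTCCll=1 TTCcLL=2 TTCcLl=4 TTCcll=2 TTccLL=1 TTccLl=2 TTccll=1 TtCCLL=2 TtCCLl=4 TtCCll=2 TtCcLL=4 TtCcLl=8 TtCcll=4 TtccLL=2 TtccLl=4 Ttccll=2 ttCCLL=1 ttCCLl=2 ttCCll=1 ttCcLL=2 ttCcLl=4 ttCcll=2 ttccLL=1 ttccLl=2 ttccll=1
TtccLL hits 2/64; gcd=2; 2÷2/64÷2 = 1/32

P(TtccLL) = 1/32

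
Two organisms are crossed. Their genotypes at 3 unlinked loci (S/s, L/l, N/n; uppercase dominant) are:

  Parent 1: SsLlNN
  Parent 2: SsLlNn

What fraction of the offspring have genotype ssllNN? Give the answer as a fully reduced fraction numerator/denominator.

P(ssllNN) = 1/32

SsLlNN gametes: SLN×2, SlN×2, sLN×2, slN×2
SsLlNn gametes: SLN×1, SLn×1, SlN×1, Sln×1, sLN×1, sLn×1, slN×1, sln×1
SsLlNN×SsLlNn grid (8·8=64): SSLLNN=2 SSLLNn=2 SSLlNN=4 SSLlNn=4 SSllNN=2 SSllNn=2 SsLLNN=4 SsLLNn=4 SsLlNN=8 SsLlNn=8 SsllNN=4 SsllNn=4 ssLLNN=2 ssLLNn=2 ssLlNN=4 ssLlNn=4 ssllNN=2 ssllNn=2
ssllNN hits 2/64; gcd=2; 2÷2/64÷2 = 1/32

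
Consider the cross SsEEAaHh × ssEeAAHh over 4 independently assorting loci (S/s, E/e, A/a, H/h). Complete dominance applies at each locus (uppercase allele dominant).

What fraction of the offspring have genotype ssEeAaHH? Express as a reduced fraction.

SsEEAaHh gametes: SEAH×2, SEAh×2, SEaH×2, SEah×2, sEAH×2, sEAh×2, sEaH×2, sEah×2
ssEeAAHh gametes: sEAH×4, sEAh×4, seAH×4, seAh×4
SsEEAaHh×ssEeAAHh grid (16·16=256): SsEEAAHH=8 SsEEAAHh=16 SsEEAAhh=8 SsEEAaHH=8 SsEEAaHh=16 SsEEAahh=8 SsEeAAHH=8 SsEeAAHh=16 SsEeAAhh=8 SsEeAaHH=8 SsEeAaHh=16 SsEeAahh=8 ssEEAAHH=8 ssEEAAHh=16 ssEEAAhh=8 ssEEAaHH=8 ssEEAaHh=16 ssEEAahh=8 ssEeAAHH=8 ssEeAAHh=16 ssEeAAhh=8 ssEeAaHH=8 ssEeAaHh=16 ssEeAahh=8
ssEeAaHH hits 8/256; gcd=8; 8÷8/256÷8 = 1/32

P(ssEeAaHH) = 1/32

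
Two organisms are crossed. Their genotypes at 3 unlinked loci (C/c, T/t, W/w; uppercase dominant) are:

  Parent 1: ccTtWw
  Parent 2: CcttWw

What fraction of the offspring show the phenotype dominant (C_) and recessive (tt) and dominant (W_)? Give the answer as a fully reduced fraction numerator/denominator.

P(C_ tt W_) = 3/16

ccTtWw gametes: cTW×2, cTw×2, ctW×2, ctw×2
CcttWw gametes: CtW×2, Ctw×2, ctW×2, ctw×2
ccTtWw×CcttWw grid (8·8=64): CcTtWW=4 CcTtWw=8 CcTtww=4 CcttWW=4 CcttWw=8 Ccttww=4 ccTtWW=4 ccTtWw=8 ccTtww=4 ccttWW=4 ccttWw=8 ccttww=4
C_ tt W_ hits 12/64; gcd=4; 12÷4/64÷4 = 3/16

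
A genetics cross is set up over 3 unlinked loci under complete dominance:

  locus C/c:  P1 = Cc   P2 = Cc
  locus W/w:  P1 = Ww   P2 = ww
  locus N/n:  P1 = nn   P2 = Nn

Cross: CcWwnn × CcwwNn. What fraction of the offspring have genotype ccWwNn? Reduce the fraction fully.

P(ccWwNn) = 1/16

CcWwnn gametes: CWn×2, Cwn×2, cWn×2, cwn×2
CcwwNn gametes: CwN×2, Cwn×2, cwN×2, cwn×2
CcWwnn×CcwwNn grid (8·8=64): CCWwNn=4 CCWwnn=4 CCwwNn=4 CCwwnn=4 CcWwNn=8 CcWwnn=8 CcwwNn=8 Ccwwnn=8 ccWwNn=4 ccWwnn=4 ccwwNn=4 ccwwnn=4
ccWwNn hits 4/64; gcd=4; 4÷4/64÷4 = 1/16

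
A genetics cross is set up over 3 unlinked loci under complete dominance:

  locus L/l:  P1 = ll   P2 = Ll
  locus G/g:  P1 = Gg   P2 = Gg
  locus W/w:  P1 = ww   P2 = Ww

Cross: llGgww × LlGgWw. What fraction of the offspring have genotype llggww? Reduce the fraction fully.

llGgww gametes: lGw×4, lgw×4
LlGgWw gametes: LGW×1, LGw×1, LgW×1, Lgw×1, lGW×1, lGw×1, lgW×1, lgw×1
llGgww×LlGgWw grid (8·8=64): LlGGWw=4 LlGGww=4 LlGgWw=8 LlGgww=8 LlggWw=4 Llggww=4 llGGWw=4 llGGww=4 llGgWw=8 llGgww=8 llggWw=4 llggww=4
llggww hits 4/64; gcd=4; 4÷4/64÷4 = 1/16

P(llggww) = 1/16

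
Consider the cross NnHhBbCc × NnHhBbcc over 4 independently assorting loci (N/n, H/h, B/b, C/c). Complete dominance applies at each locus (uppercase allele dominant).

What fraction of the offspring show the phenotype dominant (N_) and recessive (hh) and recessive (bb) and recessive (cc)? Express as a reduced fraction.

NnHhBbCc gametes: NHBC×1, NHBc×1, NHbC×1, NHbc×1, NhBC×1, NhBc×1, NhbC×1, Nhbc×1, nHBC×1, nHBc×1, nHbC×1, nHbc×1, nhBC×1, nhBc×1, nhbC×1, nhbc×1
NnHhBbcc gametes: NHBc×2, NHbc×2, NhBc×2, Nhbc×2, nHBc×2, nHbc×2, nhBc×2, nhbc×2
NnHhBbCc×NnHhBbcc grid (16·16=256): NNHHBBCc=2 NNHHBBcc=2 NNHHBbCc=4 NNHHBbcc=4 NNHHbbCc=2 NNHHbbcc=2 NNHhBBCc=4 NNHhBBcc=4 NNHhBbCc=8 NNHhBbcc=8 NNHhbbCc=4 NNHhbbcc=4 NNhhBBCc=2 NNhhBBcc=2 NNhhBbCc=4 NNhhBbcc=4 NNhhbbCc=2 NNhhbbcc=2 NnHHBBCc=4 NnHHBBcc=4 NnHHBbCc=8 NnHHBbcc=8 NnHHbbCc=4 NnHHbbcc=4 NnHhBBCc=8 NnHhBBcc=8 NnHhBbCc=16 NnHhBbcc=16 NnHhbbCc=8 NnHhbbcc=8 NnhhBBCc=4 NnhhBBcc=4 NnhhBbCc=8 NnhhBbcc=8 NnhhbbCc=4 Nnhhbbcc=4 nnHHBBCc=2 nnHHBBcc=2 nnHHBbCc=4 nnHHBbcc=4 nnHHbbCc=2 nnHHbbcc=2 nnHhBBCc=4 nnHhBBcc=4 nnHhBbCc=8 nnHhBbcc=8 nnHhbbCc=4 nnHhbbcc=4 nnhhBBCc=2 nnhhBBcc=2 nnhhBbCc=4 nnhhBbcc=4 nnhhbbCc=2 nnhhbbcc=2
N_ hh bb cc hits 6/256; gcd=2; 6÷2/256÷2 = 3/128

P(N_ hh bb cc) = 3/128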